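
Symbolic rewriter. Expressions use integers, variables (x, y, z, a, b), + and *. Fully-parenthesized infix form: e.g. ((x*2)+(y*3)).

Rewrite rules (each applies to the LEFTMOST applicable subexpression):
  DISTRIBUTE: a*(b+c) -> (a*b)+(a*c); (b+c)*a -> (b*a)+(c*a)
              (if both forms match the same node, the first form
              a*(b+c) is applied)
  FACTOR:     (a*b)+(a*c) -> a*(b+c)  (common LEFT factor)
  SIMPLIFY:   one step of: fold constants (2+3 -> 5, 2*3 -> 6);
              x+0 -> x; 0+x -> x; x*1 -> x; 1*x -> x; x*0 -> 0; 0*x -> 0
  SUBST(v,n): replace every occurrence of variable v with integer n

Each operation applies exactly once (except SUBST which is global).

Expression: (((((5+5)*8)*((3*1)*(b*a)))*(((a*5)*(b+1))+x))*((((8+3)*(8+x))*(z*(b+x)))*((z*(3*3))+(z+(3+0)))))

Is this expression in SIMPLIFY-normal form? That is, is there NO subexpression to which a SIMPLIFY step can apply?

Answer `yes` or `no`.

Expression: (((((5+5)*8)*((3*1)*(b*a)))*(((a*5)*(b+1))+x))*((((8+3)*(8+x))*(z*(b+x)))*((z*(3*3))+(z+(3+0)))))
Scanning for simplifiable subexpressions (pre-order)...
  at root: (((((5+5)*8)*((3*1)*(b*a)))*(((a*5)*(b+1))+x))*((((8+3)*(8+x))*(z*(b+x)))*((z*(3*3))+(z+(3+0))))) (not simplifiable)
  at L: ((((5+5)*8)*((3*1)*(b*a)))*(((a*5)*(b+1))+x)) (not simplifiable)
  at LL: (((5+5)*8)*((3*1)*(b*a))) (not simplifiable)
  at LLL: ((5+5)*8) (not simplifiable)
  at LLLL: (5+5) (SIMPLIFIABLE)
  at LLR: ((3*1)*(b*a)) (not simplifiable)
  at LLRL: (3*1) (SIMPLIFIABLE)
  at LLRR: (b*a) (not simplifiable)
  at LR: (((a*5)*(b+1))+x) (not simplifiable)
  at LRL: ((a*5)*(b+1)) (not simplifiable)
  at LRLL: (a*5) (not simplifiable)
  at LRLR: (b+1) (not simplifiable)
  at R: ((((8+3)*(8+x))*(z*(b+x)))*((z*(3*3))+(z+(3+0)))) (not simplifiable)
  at RL: (((8+3)*(8+x))*(z*(b+x))) (not simplifiable)
  at RLL: ((8+3)*(8+x)) (not simplifiable)
  at RLLL: (8+3) (SIMPLIFIABLE)
  at RLLR: (8+x) (not simplifiable)
  at RLR: (z*(b+x)) (not simplifiable)
  at RLRR: (b+x) (not simplifiable)
  at RR: ((z*(3*3))+(z+(3+0))) (not simplifiable)
  at RRL: (z*(3*3)) (not simplifiable)
  at RRLR: (3*3) (SIMPLIFIABLE)
  at RRR: (z+(3+0)) (not simplifiable)
  at RRRR: (3+0) (SIMPLIFIABLE)
Found simplifiable subexpr at path LLLL: (5+5)
One SIMPLIFY step would give: ((((10*8)*((3*1)*(b*a)))*(((a*5)*(b+1))+x))*((((8+3)*(8+x))*(z*(b+x)))*((z*(3*3))+(z+(3+0)))))
-> NOT in normal form.

Answer: no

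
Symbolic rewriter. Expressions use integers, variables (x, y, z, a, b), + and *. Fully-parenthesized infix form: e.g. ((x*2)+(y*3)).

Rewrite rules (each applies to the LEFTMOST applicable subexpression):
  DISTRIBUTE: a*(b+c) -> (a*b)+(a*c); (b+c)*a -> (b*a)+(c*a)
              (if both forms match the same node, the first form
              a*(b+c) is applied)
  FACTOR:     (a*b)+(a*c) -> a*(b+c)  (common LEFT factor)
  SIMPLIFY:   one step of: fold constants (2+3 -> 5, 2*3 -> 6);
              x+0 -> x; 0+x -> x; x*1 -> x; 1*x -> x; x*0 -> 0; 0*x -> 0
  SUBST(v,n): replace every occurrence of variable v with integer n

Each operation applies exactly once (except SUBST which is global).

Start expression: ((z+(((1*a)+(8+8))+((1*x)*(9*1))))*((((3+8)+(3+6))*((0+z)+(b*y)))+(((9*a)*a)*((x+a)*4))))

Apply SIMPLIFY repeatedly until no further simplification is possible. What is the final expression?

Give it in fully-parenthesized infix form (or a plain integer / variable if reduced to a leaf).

Start: ((z+(((1*a)+(8+8))+((1*x)*(9*1))))*((((3+8)+(3+6))*((0+z)+(b*y)))+(((9*a)*a)*((x+a)*4))))
Step 1: at LRLL: (1*a) -> a; overall: ((z+(((1*a)+(8+8))+((1*x)*(9*1))))*((((3+8)+(3+6))*((0+z)+(b*y)))+(((9*a)*a)*((x+a)*4)))) -> ((z+((a+(8+8))+((1*x)*(9*1))))*((((3+8)+(3+6))*((0+z)+(b*y)))+(((9*a)*a)*((x+a)*4))))
Step 2: at LRLR: (8+8) -> 16; overall: ((z+((a+(8+8))+((1*x)*(9*1))))*((((3+8)+(3+6))*((0+z)+(b*y)))+(((9*a)*a)*((x+a)*4)))) -> ((z+((a+16)+((1*x)*(9*1))))*((((3+8)+(3+6))*((0+z)+(b*y)))+(((9*a)*a)*((x+a)*4))))
Step 3: at LRRL: (1*x) -> x; overall: ((z+((a+16)+((1*x)*(9*1))))*((((3+8)+(3+6))*((0+z)+(b*y)))+(((9*a)*a)*((x+a)*4)))) -> ((z+((a+16)+(x*(9*1))))*((((3+8)+(3+6))*((0+z)+(b*y)))+(((9*a)*a)*((x+a)*4))))
Step 4: at LRRR: (9*1) -> 9; overall: ((z+((a+16)+(x*(9*1))))*((((3+8)+(3+6))*((0+z)+(b*y)))+(((9*a)*a)*((x+a)*4)))) -> ((z+((a+16)+(x*9)))*((((3+8)+(3+6))*((0+z)+(b*y)))+(((9*a)*a)*((x+a)*4))))
Step 5: at RLLL: (3+8) -> 11; overall: ((z+((a+16)+(x*9)))*((((3+8)+(3+6))*((0+z)+(b*y)))+(((9*a)*a)*((x+a)*4)))) -> ((z+((a+16)+(x*9)))*(((11+(3+6))*((0+z)+(b*y)))+(((9*a)*a)*((x+a)*4))))
Step 6: at RLLR: (3+6) -> 9; overall: ((z+((a+16)+(x*9)))*(((11+(3+6))*((0+z)+(b*y)))+(((9*a)*a)*((x+a)*4)))) -> ((z+((a+16)+(x*9)))*(((11+9)*((0+z)+(b*y)))+(((9*a)*a)*((x+a)*4))))
Step 7: at RLL: (11+9) -> 20; overall: ((z+((a+16)+(x*9)))*(((11+9)*((0+z)+(b*y)))+(((9*a)*a)*((x+a)*4)))) -> ((z+((a+16)+(x*9)))*((20*((0+z)+(b*y)))+(((9*a)*a)*((x+a)*4))))
Step 8: at RLRL: (0+z) -> z; overall: ((z+((a+16)+(x*9)))*((20*((0+z)+(b*y)))+(((9*a)*a)*((x+a)*4)))) -> ((z+((a+16)+(x*9)))*((20*(z+(b*y)))+(((9*a)*a)*((x+a)*4))))
Fixed point: ((z+((a+16)+(x*9)))*((20*(z+(b*y)))+(((9*a)*a)*((x+a)*4))))

Answer: ((z+((a+16)+(x*9)))*((20*(z+(b*y)))+(((9*a)*a)*((x+a)*4))))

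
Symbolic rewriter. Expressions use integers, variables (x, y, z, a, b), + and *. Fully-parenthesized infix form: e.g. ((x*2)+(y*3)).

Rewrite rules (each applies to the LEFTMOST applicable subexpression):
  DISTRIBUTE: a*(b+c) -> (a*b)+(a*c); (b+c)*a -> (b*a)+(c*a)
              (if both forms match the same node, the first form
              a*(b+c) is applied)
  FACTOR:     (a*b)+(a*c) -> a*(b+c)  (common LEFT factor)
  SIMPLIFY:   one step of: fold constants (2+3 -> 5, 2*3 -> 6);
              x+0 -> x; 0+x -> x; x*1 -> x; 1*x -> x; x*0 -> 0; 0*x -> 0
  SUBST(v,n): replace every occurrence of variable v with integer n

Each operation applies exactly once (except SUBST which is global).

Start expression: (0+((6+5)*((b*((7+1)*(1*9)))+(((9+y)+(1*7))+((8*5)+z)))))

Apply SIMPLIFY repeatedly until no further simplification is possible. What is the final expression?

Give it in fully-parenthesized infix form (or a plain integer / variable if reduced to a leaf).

Start: (0+((6+5)*((b*((7+1)*(1*9)))+(((9+y)+(1*7))+((8*5)+z)))))
Step 1: at root: (0+((6+5)*((b*((7+1)*(1*9)))+(((9+y)+(1*7))+((8*5)+z))))) -> ((6+5)*((b*((7+1)*(1*9)))+(((9+y)+(1*7))+((8*5)+z)))); overall: (0+((6+5)*((b*((7+1)*(1*9)))+(((9+y)+(1*7))+((8*5)+z))))) -> ((6+5)*((b*((7+1)*(1*9)))+(((9+y)+(1*7))+((8*5)+z))))
Step 2: at L: (6+5) -> 11; overall: ((6+5)*((b*((7+1)*(1*9)))+(((9+y)+(1*7))+((8*5)+z)))) -> (11*((b*((7+1)*(1*9)))+(((9+y)+(1*7))+((8*5)+z))))
Step 3: at RLRL: (7+1) -> 8; overall: (11*((b*((7+1)*(1*9)))+(((9+y)+(1*7))+((8*5)+z)))) -> (11*((b*(8*(1*9)))+(((9+y)+(1*7))+((8*5)+z))))
Step 4: at RLRR: (1*9) -> 9; overall: (11*((b*(8*(1*9)))+(((9+y)+(1*7))+((8*5)+z)))) -> (11*((b*(8*9))+(((9+y)+(1*7))+((8*5)+z))))
Step 5: at RLR: (8*9) -> 72; overall: (11*((b*(8*9))+(((9+y)+(1*7))+((8*5)+z)))) -> (11*((b*72)+(((9+y)+(1*7))+((8*5)+z))))
Step 6: at RRLR: (1*7) -> 7; overall: (11*((b*72)+(((9+y)+(1*7))+((8*5)+z)))) -> (11*((b*72)+(((9+y)+7)+((8*5)+z))))
Step 7: at RRRL: (8*5) -> 40; overall: (11*((b*72)+(((9+y)+7)+((8*5)+z)))) -> (11*((b*72)+(((9+y)+7)+(40+z))))
Fixed point: (11*((b*72)+(((9+y)+7)+(40+z))))

Answer: (11*((b*72)+(((9+y)+7)+(40+z))))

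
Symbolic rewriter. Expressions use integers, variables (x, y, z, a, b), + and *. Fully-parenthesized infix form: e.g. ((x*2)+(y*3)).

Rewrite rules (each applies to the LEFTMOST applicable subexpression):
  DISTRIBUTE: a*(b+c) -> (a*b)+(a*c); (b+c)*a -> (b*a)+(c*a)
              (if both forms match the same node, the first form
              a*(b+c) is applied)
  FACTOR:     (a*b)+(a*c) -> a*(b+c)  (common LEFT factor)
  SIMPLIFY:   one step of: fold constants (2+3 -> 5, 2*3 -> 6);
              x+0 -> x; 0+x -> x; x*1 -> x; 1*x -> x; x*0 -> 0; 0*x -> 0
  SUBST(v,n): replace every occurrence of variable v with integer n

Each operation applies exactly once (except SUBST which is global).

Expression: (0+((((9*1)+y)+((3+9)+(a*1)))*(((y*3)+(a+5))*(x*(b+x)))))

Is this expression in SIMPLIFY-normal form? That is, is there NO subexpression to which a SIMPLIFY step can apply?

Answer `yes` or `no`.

Answer: no

Derivation:
Expression: (0+((((9*1)+y)+((3+9)+(a*1)))*(((y*3)+(a+5))*(x*(b+x)))))
Scanning for simplifiable subexpressions (pre-order)...
  at root: (0+((((9*1)+y)+((3+9)+(a*1)))*(((y*3)+(a+5))*(x*(b+x))))) (SIMPLIFIABLE)
  at R: ((((9*1)+y)+((3+9)+(a*1)))*(((y*3)+(a+5))*(x*(b+x)))) (not simplifiable)
  at RL: (((9*1)+y)+((3+9)+(a*1))) (not simplifiable)
  at RLL: ((9*1)+y) (not simplifiable)
  at RLLL: (9*1) (SIMPLIFIABLE)
  at RLR: ((3+9)+(a*1)) (not simplifiable)
  at RLRL: (3+9) (SIMPLIFIABLE)
  at RLRR: (a*1) (SIMPLIFIABLE)
  at RR: (((y*3)+(a+5))*(x*(b+x))) (not simplifiable)
  at RRL: ((y*3)+(a+5)) (not simplifiable)
  at RRLL: (y*3) (not simplifiable)
  at RRLR: (a+5) (not simplifiable)
  at RRR: (x*(b+x)) (not simplifiable)
  at RRRR: (b+x) (not simplifiable)
Found simplifiable subexpr at path root: (0+((((9*1)+y)+((3+9)+(a*1)))*(((y*3)+(a+5))*(x*(b+x)))))
One SIMPLIFY step would give: ((((9*1)+y)+((3+9)+(a*1)))*(((y*3)+(a+5))*(x*(b+x))))
-> NOT in normal form.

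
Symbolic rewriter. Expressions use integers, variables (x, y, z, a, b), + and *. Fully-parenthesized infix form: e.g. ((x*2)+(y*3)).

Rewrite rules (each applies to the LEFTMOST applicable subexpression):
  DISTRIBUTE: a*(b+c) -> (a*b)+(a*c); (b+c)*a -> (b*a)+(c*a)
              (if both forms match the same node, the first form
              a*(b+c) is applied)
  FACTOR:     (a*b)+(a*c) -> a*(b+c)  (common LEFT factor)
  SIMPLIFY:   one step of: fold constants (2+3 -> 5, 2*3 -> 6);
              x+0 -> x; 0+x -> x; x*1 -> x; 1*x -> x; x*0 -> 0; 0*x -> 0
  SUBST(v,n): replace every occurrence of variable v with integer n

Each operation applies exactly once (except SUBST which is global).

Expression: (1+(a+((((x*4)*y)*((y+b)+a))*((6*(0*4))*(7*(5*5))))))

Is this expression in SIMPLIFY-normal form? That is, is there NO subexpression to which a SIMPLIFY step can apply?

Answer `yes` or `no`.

Answer: no

Derivation:
Expression: (1+(a+((((x*4)*y)*((y+b)+a))*((6*(0*4))*(7*(5*5))))))
Scanning for simplifiable subexpressions (pre-order)...
  at root: (1+(a+((((x*4)*y)*((y+b)+a))*((6*(0*4))*(7*(5*5)))))) (not simplifiable)
  at R: (a+((((x*4)*y)*((y+b)+a))*((6*(0*4))*(7*(5*5))))) (not simplifiable)
  at RR: ((((x*4)*y)*((y+b)+a))*((6*(0*4))*(7*(5*5)))) (not simplifiable)
  at RRL: (((x*4)*y)*((y+b)+a)) (not simplifiable)
  at RRLL: ((x*4)*y) (not simplifiable)
  at RRLLL: (x*4) (not simplifiable)
  at RRLR: ((y+b)+a) (not simplifiable)
  at RRLRL: (y+b) (not simplifiable)
  at RRR: ((6*(0*4))*(7*(5*5))) (not simplifiable)
  at RRRL: (6*(0*4)) (not simplifiable)
  at RRRLR: (0*4) (SIMPLIFIABLE)
  at RRRR: (7*(5*5)) (not simplifiable)
  at RRRRR: (5*5) (SIMPLIFIABLE)
Found simplifiable subexpr at path RRRLR: (0*4)
One SIMPLIFY step would give: (1+(a+((((x*4)*y)*((y+b)+a))*((6*0)*(7*(5*5))))))
-> NOT in normal form.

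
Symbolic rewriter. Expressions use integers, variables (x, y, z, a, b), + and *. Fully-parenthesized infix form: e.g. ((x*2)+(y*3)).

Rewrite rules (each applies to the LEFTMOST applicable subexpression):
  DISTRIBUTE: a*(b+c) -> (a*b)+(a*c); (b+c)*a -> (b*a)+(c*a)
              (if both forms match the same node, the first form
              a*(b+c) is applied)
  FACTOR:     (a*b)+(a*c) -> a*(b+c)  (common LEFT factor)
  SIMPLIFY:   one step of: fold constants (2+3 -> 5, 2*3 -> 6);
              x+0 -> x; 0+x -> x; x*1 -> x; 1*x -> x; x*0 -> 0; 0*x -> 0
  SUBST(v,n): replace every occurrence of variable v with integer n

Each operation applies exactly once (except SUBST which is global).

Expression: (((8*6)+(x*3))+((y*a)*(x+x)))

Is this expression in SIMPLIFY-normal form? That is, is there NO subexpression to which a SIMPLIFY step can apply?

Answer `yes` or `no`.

Answer: no

Derivation:
Expression: (((8*6)+(x*3))+((y*a)*(x+x)))
Scanning for simplifiable subexpressions (pre-order)...
  at root: (((8*6)+(x*3))+((y*a)*(x+x))) (not simplifiable)
  at L: ((8*6)+(x*3)) (not simplifiable)
  at LL: (8*6) (SIMPLIFIABLE)
  at LR: (x*3) (not simplifiable)
  at R: ((y*a)*(x+x)) (not simplifiable)
  at RL: (y*a) (not simplifiable)
  at RR: (x+x) (not simplifiable)
Found simplifiable subexpr at path LL: (8*6)
One SIMPLIFY step would give: ((48+(x*3))+((y*a)*(x+x)))
-> NOT in normal form.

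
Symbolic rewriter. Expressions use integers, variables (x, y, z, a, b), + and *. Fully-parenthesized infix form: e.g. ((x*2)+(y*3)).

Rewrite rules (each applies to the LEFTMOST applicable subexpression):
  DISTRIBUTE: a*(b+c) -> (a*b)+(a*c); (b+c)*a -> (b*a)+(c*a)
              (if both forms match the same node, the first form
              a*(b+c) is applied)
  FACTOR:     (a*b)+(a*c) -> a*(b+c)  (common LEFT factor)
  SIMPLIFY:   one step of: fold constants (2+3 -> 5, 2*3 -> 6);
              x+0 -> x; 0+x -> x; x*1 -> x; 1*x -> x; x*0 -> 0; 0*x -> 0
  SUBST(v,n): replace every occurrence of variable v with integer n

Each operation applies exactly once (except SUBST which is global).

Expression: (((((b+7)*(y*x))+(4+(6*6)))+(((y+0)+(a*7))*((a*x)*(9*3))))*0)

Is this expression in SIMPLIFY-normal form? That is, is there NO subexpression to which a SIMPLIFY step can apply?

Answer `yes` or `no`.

Answer: no

Derivation:
Expression: (((((b+7)*(y*x))+(4+(6*6)))+(((y+0)+(a*7))*((a*x)*(9*3))))*0)
Scanning for simplifiable subexpressions (pre-order)...
  at root: (((((b+7)*(y*x))+(4+(6*6)))+(((y+0)+(a*7))*((a*x)*(9*3))))*0) (SIMPLIFIABLE)
  at L: ((((b+7)*(y*x))+(4+(6*6)))+(((y+0)+(a*7))*((a*x)*(9*3)))) (not simplifiable)
  at LL: (((b+7)*(y*x))+(4+(6*6))) (not simplifiable)
  at LLL: ((b+7)*(y*x)) (not simplifiable)
  at LLLL: (b+7) (not simplifiable)
  at LLLR: (y*x) (not simplifiable)
  at LLR: (4+(6*6)) (not simplifiable)
  at LLRR: (6*6) (SIMPLIFIABLE)
  at LR: (((y+0)+(a*7))*((a*x)*(9*3))) (not simplifiable)
  at LRL: ((y+0)+(a*7)) (not simplifiable)
  at LRLL: (y+0) (SIMPLIFIABLE)
  at LRLR: (a*7) (not simplifiable)
  at LRR: ((a*x)*(9*3)) (not simplifiable)
  at LRRL: (a*x) (not simplifiable)
  at LRRR: (9*3) (SIMPLIFIABLE)
Found simplifiable subexpr at path root: (((((b+7)*(y*x))+(4+(6*6)))+(((y+0)+(a*7))*((a*x)*(9*3))))*0)
One SIMPLIFY step would give: 0
-> NOT in normal form.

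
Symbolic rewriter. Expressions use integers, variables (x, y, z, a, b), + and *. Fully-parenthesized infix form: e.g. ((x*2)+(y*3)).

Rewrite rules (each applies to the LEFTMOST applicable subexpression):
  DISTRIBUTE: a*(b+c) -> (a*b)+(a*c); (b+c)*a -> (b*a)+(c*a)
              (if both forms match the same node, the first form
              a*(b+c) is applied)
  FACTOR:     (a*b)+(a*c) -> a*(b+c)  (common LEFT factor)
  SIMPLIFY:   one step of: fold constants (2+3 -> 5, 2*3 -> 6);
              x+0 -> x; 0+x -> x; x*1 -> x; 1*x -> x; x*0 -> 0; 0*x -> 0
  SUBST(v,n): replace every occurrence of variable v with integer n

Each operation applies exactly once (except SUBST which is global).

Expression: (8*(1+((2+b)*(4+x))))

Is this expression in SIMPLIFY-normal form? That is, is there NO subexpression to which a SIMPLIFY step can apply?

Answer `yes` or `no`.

Expression: (8*(1+((2+b)*(4+x))))
Scanning for simplifiable subexpressions (pre-order)...
  at root: (8*(1+((2+b)*(4+x)))) (not simplifiable)
  at R: (1+((2+b)*(4+x))) (not simplifiable)
  at RR: ((2+b)*(4+x)) (not simplifiable)
  at RRL: (2+b) (not simplifiable)
  at RRR: (4+x) (not simplifiable)
Result: no simplifiable subexpression found -> normal form.

Answer: yes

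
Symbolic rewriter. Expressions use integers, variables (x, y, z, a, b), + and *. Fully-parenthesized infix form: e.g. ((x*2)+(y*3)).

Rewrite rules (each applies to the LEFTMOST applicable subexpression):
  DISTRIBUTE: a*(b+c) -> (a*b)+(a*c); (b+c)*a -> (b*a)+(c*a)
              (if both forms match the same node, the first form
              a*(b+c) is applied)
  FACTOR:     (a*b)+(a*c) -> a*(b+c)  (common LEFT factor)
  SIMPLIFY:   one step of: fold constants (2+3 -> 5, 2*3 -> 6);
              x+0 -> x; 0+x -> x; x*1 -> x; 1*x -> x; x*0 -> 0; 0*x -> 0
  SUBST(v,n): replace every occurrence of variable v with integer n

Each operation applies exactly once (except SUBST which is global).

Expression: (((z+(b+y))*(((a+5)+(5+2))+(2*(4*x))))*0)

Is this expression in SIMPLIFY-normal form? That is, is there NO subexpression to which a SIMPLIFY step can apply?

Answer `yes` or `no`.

Answer: no

Derivation:
Expression: (((z+(b+y))*(((a+5)+(5+2))+(2*(4*x))))*0)
Scanning for simplifiable subexpressions (pre-order)...
  at root: (((z+(b+y))*(((a+5)+(5+2))+(2*(4*x))))*0) (SIMPLIFIABLE)
  at L: ((z+(b+y))*(((a+5)+(5+2))+(2*(4*x)))) (not simplifiable)
  at LL: (z+(b+y)) (not simplifiable)
  at LLR: (b+y) (not simplifiable)
  at LR: (((a+5)+(5+2))+(2*(4*x))) (not simplifiable)
  at LRL: ((a+5)+(5+2)) (not simplifiable)
  at LRLL: (a+5) (not simplifiable)
  at LRLR: (5+2) (SIMPLIFIABLE)
  at LRR: (2*(4*x)) (not simplifiable)
  at LRRR: (4*x) (not simplifiable)
Found simplifiable subexpr at path root: (((z+(b+y))*(((a+5)+(5+2))+(2*(4*x))))*0)
One SIMPLIFY step would give: 0
-> NOT in normal form.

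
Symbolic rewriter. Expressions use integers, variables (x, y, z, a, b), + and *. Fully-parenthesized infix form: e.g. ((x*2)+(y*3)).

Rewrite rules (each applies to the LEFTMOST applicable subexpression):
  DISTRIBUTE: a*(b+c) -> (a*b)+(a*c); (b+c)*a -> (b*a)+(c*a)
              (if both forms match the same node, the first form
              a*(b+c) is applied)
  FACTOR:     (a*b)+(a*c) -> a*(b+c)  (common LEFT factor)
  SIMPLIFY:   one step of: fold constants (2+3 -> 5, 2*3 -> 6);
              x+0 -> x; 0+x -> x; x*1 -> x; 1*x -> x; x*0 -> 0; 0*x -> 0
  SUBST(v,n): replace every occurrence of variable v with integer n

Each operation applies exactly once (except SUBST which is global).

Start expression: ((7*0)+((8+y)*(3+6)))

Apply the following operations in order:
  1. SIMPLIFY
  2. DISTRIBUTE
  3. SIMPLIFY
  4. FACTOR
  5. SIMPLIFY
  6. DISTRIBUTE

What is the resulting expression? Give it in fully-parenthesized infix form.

Start: ((7*0)+((8+y)*(3+6)))
Apply SIMPLIFY at L (target: (7*0)): ((7*0)+((8+y)*(3+6))) -> (0+((8+y)*(3+6)))
Apply DISTRIBUTE at R (target: ((8+y)*(3+6))): (0+((8+y)*(3+6))) -> (0+(((8+y)*3)+((8+y)*6)))
Apply SIMPLIFY at root (target: (0+(((8+y)*3)+((8+y)*6)))): (0+(((8+y)*3)+((8+y)*6))) -> (((8+y)*3)+((8+y)*6))
Apply FACTOR at root (target: (((8+y)*3)+((8+y)*6))): (((8+y)*3)+((8+y)*6)) -> ((8+y)*(3+6))
Apply SIMPLIFY at R (target: (3+6)): ((8+y)*(3+6)) -> ((8+y)*9)
Apply DISTRIBUTE at root (target: ((8+y)*9)): ((8+y)*9) -> ((8*9)+(y*9))

Answer: ((8*9)+(y*9))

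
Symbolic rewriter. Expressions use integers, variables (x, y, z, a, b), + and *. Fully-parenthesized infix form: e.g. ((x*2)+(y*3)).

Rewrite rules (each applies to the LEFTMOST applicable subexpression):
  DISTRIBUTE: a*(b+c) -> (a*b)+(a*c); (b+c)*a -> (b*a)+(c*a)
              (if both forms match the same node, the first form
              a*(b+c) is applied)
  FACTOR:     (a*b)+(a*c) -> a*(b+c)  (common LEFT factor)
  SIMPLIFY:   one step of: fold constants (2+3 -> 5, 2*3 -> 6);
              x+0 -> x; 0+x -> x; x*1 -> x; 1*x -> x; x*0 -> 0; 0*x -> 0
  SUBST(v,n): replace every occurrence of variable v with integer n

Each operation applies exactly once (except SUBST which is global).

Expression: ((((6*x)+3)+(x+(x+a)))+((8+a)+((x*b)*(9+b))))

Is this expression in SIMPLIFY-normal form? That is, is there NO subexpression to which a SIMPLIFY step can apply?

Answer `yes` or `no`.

Expression: ((((6*x)+3)+(x+(x+a)))+((8+a)+((x*b)*(9+b))))
Scanning for simplifiable subexpressions (pre-order)...
  at root: ((((6*x)+3)+(x+(x+a)))+((8+a)+((x*b)*(9+b)))) (not simplifiable)
  at L: (((6*x)+3)+(x+(x+a))) (not simplifiable)
  at LL: ((6*x)+3) (not simplifiable)
  at LLL: (6*x) (not simplifiable)
  at LR: (x+(x+a)) (not simplifiable)
  at LRR: (x+a) (not simplifiable)
  at R: ((8+a)+((x*b)*(9+b))) (not simplifiable)
  at RL: (8+a) (not simplifiable)
  at RR: ((x*b)*(9+b)) (not simplifiable)
  at RRL: (x*b) (not simplifiable)
  at RRR: (9+b) (not simplifiable)
Result: no simplifiable subexpression found -> normal form.

Answer: yes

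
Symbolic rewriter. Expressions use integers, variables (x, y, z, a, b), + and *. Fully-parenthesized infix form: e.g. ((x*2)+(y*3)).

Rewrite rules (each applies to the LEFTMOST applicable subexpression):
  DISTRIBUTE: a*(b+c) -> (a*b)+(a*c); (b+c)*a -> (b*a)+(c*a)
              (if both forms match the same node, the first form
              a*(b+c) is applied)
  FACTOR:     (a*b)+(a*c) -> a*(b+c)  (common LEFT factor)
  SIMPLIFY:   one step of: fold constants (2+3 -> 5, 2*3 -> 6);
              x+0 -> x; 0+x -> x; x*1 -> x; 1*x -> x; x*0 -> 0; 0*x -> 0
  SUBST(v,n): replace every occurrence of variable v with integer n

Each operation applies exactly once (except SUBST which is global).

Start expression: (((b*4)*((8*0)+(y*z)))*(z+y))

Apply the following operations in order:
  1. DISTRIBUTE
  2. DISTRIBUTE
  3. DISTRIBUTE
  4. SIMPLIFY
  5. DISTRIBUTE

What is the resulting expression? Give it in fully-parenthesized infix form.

Start: (((b*4)*((8*0)+(y*z)))*(z+y))
Apply DISTRIBUTE at root (target: (((b*4)*((8*0)+(y*z)))*(z+y))): (((b*4)*((8*0)+(y*z)))*(z+y)) -> ((((b*4)*((8*0)+(y*z)))*z)+(((b*4)*((8*0)+(y*z)))*y))
Apply DISTRIBUTE at LL (target: ((b*4)*((8*0)+(y*z)))): ((((b*4)*((8*0)+(y*z)))*z)+(((b*4)*((8*0)+(y*z)))*y)) -> (((((b*4)*(8*0))+((b*4)*(y*z)))*z)+(((b*4)*((8*0)+(y*z)))*y))
Apply DISTRIBUTE at L (target: ((((b*4)*(8*0))+((b*4)*(y*z)))*z)): (((((b*4)*(8*0))+((b*4)*(y*z)))*z)+(((b*4)*((8*0)+(y*z)))*y)) -> (((((b*4)*(8*0))*z)+(((b*4)*(y*z))*z))+(((b*4)*((8*0)+(y*z)))*y))
Apply SIMPLIFY at LLLR (target: (8*0)): (((((b*4)*(8*0))*z)+(((b*4)*(y*z))*z))+(((b*4)*((8*0)+(y*z)))*y)) -> (((((b*4)*0)*z)+(((b*4)*(y*z))*z))+(((b*4)*((8*0)+(y*z)))*y))
Apply DISTRIBUTE at RL (target: ((b*4)*((8*0)+(y*z)))): (((((b*4)*0)*z)+(((b*4)*(y*z))*z))+(((b*4)*((8*0)+(y*z)))*y)) -> (((((b*4)*0)*z)+(((b*4)*(y*z))*z))+((((b*4)*(8*0))+((b*4)*(y*z)))*y))

Answer: (((((b*4)*0)*z)+(((b*4)*(y*z))*z))+((((b*4)*(8*0))+((b*4)*(y*z)))*y))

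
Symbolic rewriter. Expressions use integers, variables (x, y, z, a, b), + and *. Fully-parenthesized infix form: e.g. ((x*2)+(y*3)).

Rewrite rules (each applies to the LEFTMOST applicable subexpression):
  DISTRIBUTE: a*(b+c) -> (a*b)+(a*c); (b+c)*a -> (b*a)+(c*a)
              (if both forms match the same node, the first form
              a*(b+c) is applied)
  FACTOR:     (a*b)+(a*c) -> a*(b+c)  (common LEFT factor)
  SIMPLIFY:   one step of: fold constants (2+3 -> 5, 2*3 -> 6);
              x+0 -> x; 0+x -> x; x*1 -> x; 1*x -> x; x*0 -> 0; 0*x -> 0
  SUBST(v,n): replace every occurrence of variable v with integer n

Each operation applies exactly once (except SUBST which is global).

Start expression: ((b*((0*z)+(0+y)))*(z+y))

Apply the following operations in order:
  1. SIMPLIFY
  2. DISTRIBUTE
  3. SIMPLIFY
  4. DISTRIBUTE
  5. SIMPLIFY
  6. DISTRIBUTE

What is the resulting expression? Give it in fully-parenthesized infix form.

Answer: (((0*z)+((b*y)*z))+((b*(0+(0+y)))*y))

Derivation:
Start: ((b*((0*z)+(0+y)))*(z+y))
Apply SIMPLIFY at LRL (target: (0*z)): ((b*((0*z)+(0+y)))*(z+y)) -> ((b*(0+(0+y)))*(z+y))
Apply DISTRIBUTE at root (target: ((b*(0+(0+y)))*(z+y))): ((b*(0+(0+y)))*(z+y)) -> (((b*(0+(0+y)))*z)+((b*(0+(0+y)))*y))
Apply SIMPLIFY at LLR (target: (0+(0+y))): (((b*(0+(0+y)))*z)+((b*(0+(0+y)))*y)) -> (((b*(0+y))*z)+((b*(0+(0+y)))*y))
Apply DISTRIBUTE at LL (target: (b*(0+y))): (((b*(0+y))*z)+((b*(0+(0+y)))*y)) -> ((((b*0)+(b*y))*z)+((b*(0+(0+y)))*y))
Apply SIMPLIFY at LLL (target: (b*0)): ((((b*0)+(b*y))*z)+((b*(0+(0+y)))*y)) -> (((0+(b*y))*z)+((b*(0+(0+y)))*y))
Apply DISTRIBUTE at L (target: ((0+(b*y))*z)): (((0+(b*y))*z)+((b*(0+(0+y)))*y)) -> (((0*z)+((b*y)*z))+((b*(0+(0+y)))*y))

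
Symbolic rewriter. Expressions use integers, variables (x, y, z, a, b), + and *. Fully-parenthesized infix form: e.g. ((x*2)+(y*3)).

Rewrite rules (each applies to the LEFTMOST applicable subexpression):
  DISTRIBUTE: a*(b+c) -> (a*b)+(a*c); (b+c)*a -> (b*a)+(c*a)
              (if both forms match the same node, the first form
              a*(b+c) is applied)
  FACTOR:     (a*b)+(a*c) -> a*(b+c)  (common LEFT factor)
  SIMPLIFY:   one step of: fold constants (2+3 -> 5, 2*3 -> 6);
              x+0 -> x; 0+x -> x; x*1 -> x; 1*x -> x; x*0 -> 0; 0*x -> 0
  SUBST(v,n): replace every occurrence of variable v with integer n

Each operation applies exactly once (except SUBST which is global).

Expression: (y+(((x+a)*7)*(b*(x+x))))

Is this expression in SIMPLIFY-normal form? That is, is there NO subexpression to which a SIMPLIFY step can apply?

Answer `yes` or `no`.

Expression: (y+(((x+a)*7)*(b*(x+x))))
Scanning for simplifiable subexpressions (pre-order)...
  at root: (y+(((x+a)*7)*(b*(x+x)))) (not simplifiable)
  at R: (((x+a)*7)*(b*(x+x))) (not simplifiable)
  at RL: ((x+a)*7) (not simplifiable)
  at RLL: (x+a) (not simplifiable)
  at RR: (b*(x+x)) (not simplifiable)
  at RRR: (x+x) (not simplifiable)
Result: no simplifiable subexpression found -> normal form.

Answer: yes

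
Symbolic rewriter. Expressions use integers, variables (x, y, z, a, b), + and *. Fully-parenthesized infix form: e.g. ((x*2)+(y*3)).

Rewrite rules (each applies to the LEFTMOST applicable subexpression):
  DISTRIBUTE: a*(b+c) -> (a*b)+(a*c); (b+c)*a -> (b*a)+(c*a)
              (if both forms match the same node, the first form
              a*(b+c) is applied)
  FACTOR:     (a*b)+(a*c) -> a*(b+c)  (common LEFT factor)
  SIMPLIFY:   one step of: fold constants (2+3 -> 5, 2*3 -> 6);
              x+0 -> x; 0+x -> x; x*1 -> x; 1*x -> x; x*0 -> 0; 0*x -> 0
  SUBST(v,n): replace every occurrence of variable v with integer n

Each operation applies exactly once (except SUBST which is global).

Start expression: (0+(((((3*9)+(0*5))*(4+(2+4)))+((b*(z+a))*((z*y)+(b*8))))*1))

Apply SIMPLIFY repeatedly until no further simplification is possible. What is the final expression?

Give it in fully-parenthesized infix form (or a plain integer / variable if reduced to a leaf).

Answer: (270+((b*(z+a))*((z*y)+(b*8))))

Derivation:
Start: (0+(((((3*9)+(0*5))*(4+(2+4)))+((b*(z+a))*((z*y)+(b*8))))*1))
Step 1: at root: (0+(((((3*9)+(0*5))*(4+(2+4)))+((b*(z+a))*((z*y)+(b*8))))*1)) -> (((((3*9)+(0*5))*(4+(2+4)))+((b*(z+a))*((z*y)+(b*8))))*1); overall: (0+(((((3*9)+(0*5))*(4+(2+4)))+((b*(z+a))*((z*y)+(b*8))))*1)) -> (((((3*9)+(0*5))*(4+(2+4)))+((b*(z+a))*((z*y)+(b*8))))*1)
Step 2: at root: (((((3*9)+(0*5))*(4+(2+4)))+((b*(z+a))*((z*y)+(b*8))))*1) -> ((((3*9)+(0*5))*(4+(2+4)))+((b*(z+a))*((z*y)+(b*8)))); overall: (((((3*9)+(0*5))*(4+(2+4)))+((b*(z+a))*((z*y)+(b*8))))*1) -> ((((3*9)+(0*5))*(4+(2+4)))+((b*(z+a))*((z*y)+(b*8))))
Step 3: at LLL: (3*9) -> 27; overall: ((((3*9)+(0*5))*(4+(2+4)))+((b*(z+a))*((z*y)+(b*8)))) -> (((27+(0*5))*(4+(2+4)))+((b*(z+a))*((z*y)+(b*8))))
Step 4: at LLR: (0*5) -> 0; overall: (((27+(0*5))*(4+(2+4)))+((b*(z+a))*((z*y)+(b*8)))) -> (((27+0)*(4+(2+4)))+((b*(z+a))*((z*y)+(b*8))))
Step 5: at LL: (27+0) -> 27; overall: (((27+0)*(4+(2+4)))+((b*(z+a))*((z*y)+(b*8)))) -> ((27*(4+(2+4)))+((b*(z+a))*((z*y)+(b*8))))
Step 6: at LRR: (2+4) -> 6; overall: ((27*(4+(2+4)))+((b*(z+a))*((z*y)+(b*8)))) -> ((27*(4+6))+((b*(z+a))*((z*y)+(b*8))))
Step 7: at LR: (4+6) -> 10; overall: ((27*(4+6))+((b*(z+a))*((z*y)+(b*8)))) -> ((27*10)+((b*(z+a))*((z*y)+(b*8))))
Step 8: at L: (27*10) -> 270; overall: ((27*10)+((b*(z+a))*((z*y)+(b*8)))) -> (270+((b*(z+a))*((z*y)+(b*8))))
Fixed point: (270+((b*(z+a))*((z*y)+(b*8))))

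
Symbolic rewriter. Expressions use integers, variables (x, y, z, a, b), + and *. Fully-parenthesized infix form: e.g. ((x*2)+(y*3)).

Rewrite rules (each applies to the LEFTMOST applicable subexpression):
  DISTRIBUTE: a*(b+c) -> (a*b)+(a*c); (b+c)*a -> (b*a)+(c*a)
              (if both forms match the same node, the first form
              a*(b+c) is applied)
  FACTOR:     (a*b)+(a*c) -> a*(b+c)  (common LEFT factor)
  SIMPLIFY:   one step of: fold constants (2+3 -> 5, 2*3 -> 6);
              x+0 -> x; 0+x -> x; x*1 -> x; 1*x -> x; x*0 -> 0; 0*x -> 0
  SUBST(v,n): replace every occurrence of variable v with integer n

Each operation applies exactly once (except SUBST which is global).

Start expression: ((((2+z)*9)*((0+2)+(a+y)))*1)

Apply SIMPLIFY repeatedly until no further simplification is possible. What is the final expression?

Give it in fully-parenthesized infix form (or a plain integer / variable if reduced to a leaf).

Start: ((((2+z)*9)*((0+2)+(a+y)))*1)
Step 1: at root: ((((2+z)*9)*((0+2)+(a+y)))*1) -> (((2+z)*9)*((0+2)+(a+y))); overall: ((((2+z)*9)*((0+2)+(a+y)))*1) -> (((2+z)*9)*((0+2)+(a+y)))
Step 2: at RL: (0+2) -> 2; overall: (((2+z)*9)*((0+2)+(a+y))) -> (((2+z)*9)*(2+(a+y)))
Fixed point: (((2+z)*9)*(2+(a+y)))

Answer: (((2+z)*9)*(2+(a+y)))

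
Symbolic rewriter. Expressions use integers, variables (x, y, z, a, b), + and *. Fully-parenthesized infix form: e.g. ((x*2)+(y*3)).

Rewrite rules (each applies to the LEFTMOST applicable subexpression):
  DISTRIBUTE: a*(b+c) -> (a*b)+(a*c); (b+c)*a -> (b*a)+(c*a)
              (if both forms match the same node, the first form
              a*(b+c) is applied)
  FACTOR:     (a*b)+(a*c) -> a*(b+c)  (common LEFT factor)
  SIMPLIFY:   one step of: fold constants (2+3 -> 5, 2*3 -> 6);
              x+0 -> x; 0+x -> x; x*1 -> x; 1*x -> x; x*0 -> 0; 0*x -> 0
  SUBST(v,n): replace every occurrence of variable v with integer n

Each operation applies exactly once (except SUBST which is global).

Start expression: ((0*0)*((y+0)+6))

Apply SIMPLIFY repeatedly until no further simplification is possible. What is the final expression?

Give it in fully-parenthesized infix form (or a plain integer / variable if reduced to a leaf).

Start: ((0*0)*((y+0)+6))
Step 1: at L: (0*0) -> 0; overall: ((0*0)*((y+0)+6)) -> (0*((y+0)+6))
Step 2: at root: (0*((y+0)+6)) -> 0; overall: (0*((y+0)+6)) -> 0
Fixed point: 0

Answer: 0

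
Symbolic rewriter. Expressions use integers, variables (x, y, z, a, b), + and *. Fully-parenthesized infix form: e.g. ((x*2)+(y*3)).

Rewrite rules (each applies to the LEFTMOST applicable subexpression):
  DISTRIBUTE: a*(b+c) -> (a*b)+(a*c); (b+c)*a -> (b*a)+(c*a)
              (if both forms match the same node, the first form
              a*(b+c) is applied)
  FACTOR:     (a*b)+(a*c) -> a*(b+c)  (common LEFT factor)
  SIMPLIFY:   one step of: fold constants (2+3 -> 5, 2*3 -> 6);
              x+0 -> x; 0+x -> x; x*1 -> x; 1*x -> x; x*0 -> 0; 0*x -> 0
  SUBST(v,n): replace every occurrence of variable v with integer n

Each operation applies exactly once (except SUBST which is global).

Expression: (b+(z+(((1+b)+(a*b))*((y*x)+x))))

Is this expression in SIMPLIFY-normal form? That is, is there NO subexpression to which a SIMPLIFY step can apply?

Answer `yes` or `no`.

Answer: yes

Derivation:
Expression: (b+(z+(((1+b)+(a*b))*((y*x)+x))))
Scanning for simplifiable subexpressions (pre-order)...
  at root: (b+(z+(((1+b)+(a*b))*((y*x)+x)))) (not simplifiable)
  at R: (z+(((1+b)+(a*b))*((y*x)+x))) (not simplifiable)
  at RR: (((1+b)+(a*b))*((y*x)+x)) (not simplifiable)
  at RRL: ((1+b)+(a*b)) (not simplifiable)
  at RRLL: (1+b) (not simplifiable)
  at RRLR: (a*b) (not simplifiable)
  at RRR: ((y*x)+x) (not simplifiable)
  at RRRL: (y*x) (not simplifiable)
Result: no simplifiable subexpression found -> normal form.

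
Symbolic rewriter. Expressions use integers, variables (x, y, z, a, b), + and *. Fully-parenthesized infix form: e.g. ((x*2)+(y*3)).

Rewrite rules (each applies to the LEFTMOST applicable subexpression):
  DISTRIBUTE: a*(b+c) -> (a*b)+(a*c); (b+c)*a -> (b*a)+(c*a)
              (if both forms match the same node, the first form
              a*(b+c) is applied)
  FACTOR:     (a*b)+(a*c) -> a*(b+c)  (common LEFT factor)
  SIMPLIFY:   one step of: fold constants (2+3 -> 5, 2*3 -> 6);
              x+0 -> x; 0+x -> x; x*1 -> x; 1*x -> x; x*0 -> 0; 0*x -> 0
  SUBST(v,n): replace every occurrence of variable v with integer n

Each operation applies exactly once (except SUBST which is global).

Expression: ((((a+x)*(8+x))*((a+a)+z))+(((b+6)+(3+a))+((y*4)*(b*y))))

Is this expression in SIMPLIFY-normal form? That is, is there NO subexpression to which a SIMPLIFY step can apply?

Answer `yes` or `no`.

Expression: ((((a+x)*(8+x))*((a+a)+z))+(((b+6)+(3+a))+((y*4)*(b*y))))
Scanning for simplifiable subexpressions (pre-order)...
  at root: ((((a+x)*(8+x))*((a+a)+z))+(((b+6)+(3+a))+((y*4)*(b*y)))) (not simplifiable)
  at L: (((a+x)*(8+x))*((a+a)+z)) (not simplifiable)
  at LL: ((a+x)*(8+x)) (not simplifiable)
  at LLL: (a+x) (not simplifiable)
  at LLR: (8+x) (not simplifiable)
  at LR: ((a+a)+z) (not simplifiable)
  at LRL: (a+a) (not simplifiable)
  at R: (((b+6)+(3+a))+((y*4)*(b*y))) (not simplifiable)
  at RL: ((b+6)+(3+a)) (not simplifiable)
  at RLL: (b+6) (not simplifiable)
  at RLR: (3+a) (not simplifiable)
  at RR: ((y*4)*(b*y)) (not simplifiable)
  at RRL: (y*4) (not simplifiable)
  at RRR: (b*y) (not simplifiable)
Result: no simplifiable subexpression found -> normal form.

Answer: yes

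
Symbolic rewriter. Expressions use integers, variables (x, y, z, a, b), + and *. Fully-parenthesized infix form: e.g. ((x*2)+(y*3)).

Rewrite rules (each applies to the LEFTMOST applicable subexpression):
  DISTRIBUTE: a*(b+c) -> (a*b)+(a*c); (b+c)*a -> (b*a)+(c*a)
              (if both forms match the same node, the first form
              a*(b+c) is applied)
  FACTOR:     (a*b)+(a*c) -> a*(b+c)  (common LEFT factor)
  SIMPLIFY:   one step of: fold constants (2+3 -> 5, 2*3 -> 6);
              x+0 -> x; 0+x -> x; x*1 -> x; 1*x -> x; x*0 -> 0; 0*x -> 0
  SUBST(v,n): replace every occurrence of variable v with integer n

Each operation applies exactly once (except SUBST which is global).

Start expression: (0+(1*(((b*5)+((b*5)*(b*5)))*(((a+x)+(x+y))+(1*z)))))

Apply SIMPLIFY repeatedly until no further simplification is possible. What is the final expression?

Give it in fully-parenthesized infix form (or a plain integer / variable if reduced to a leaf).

Answer: (((b*5)+((b*5)*(b*5)))*(((a+x)+(x+y))+z))

Derivation:
Start: (0+(1*(((b*5)+((b*5)*(b*5)))*(((a+x)+(x+y))+(1*z)))))
Step 1: at root: (0+(1*(((b*5)+((b*5)*(b*5)))*(((a+x)+(x+y))+(1*z))))) -> (1*(((b*5)+((b*5)*(b*5)))*(((a+x)+(x+y))+(1*z)))); overall: (0+(1*(((b*5)+((b*5)*(b*5)))*(((a+x)+(x+y))+(1*z))))) -> (1*(((b*5)+((b*5)*(b*5)))*(((a+x)+(x+y))+(1*z))))
Step 2: at root: (1*(((b*5)+((b*5)*(b*5)))*(((a+x)+(x+y))+(1*z)))) -> (((b*5)+((b*5)*(b*5)))*(((a+x)+(x+y))+(1*z))); overall: (1*(((b*5)+((b*5)*(b*5)))*(((a+x)+(x+y))+(1*z)))) -> (((b*5)+((b*5)*(b*5)))*(((a+x)+(x+y))+(1*z)))
Step 3: at RR: (1*z) -> z; overall: (((b*5)+((b*5)*(b*5)))*(((a+x)+(x+y))+(1*z))) -> (((b*5)+((b*5)*(b*5)))*(((a+x)+(x+y))+z))
Fixed point: (((b*5)+((b*5)*(b*5)))*(((a+x)+(x+y))+z))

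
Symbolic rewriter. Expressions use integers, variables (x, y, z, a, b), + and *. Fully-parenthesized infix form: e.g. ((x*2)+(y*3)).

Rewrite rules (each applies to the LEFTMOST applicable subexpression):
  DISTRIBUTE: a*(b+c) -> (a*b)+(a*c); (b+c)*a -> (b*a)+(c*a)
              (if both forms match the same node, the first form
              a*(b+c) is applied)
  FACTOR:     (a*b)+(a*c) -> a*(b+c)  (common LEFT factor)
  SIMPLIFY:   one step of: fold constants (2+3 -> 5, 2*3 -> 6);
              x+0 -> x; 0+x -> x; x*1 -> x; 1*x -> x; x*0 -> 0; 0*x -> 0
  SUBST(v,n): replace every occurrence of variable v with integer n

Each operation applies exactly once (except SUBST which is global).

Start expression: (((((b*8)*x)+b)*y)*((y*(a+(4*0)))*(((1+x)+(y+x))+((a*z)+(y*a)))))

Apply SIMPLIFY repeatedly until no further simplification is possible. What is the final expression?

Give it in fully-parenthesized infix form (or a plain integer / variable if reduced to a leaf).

Answer: (((((b*8)*x)+b)*y)*((y*a)*(((1+x)+(y+x))+((a*z)+(y*a)))))

Derivation:
Start: (((((b*8)*x)+b)*y)*((y*(a+(4*0)))*(((1+x)+(y+x))+((a*z)+(y*a)))))
Step 1: at RLRR: (4*0) -> 0; overall: (((((b*8)*x)+b)*y)*((y*(a+(4*0)))*(((1+x)+(y+x))+((a*z)+(y*a))))) -> (((((b*8)*x)+b)*y)*((y*(a+0))*(((1+x)+(y+x))+((a*z)+(y*a)))))
Step 2: at RLR: (a+0) -> a; overall: (((((b*8)*x)+b)*y)*((y*(a+0))*(((1+x)+(y+x))+((a*z)+(y*a))))) -> (((((b*8)*x)+b)*y)*((y*a)*(((1+x)+(y+x))+((a*z)+(y*a)))))
Fixed point: (((((b*8)*x)+b)*y)*((y*a)*(((1+x)+(y+x))+((a*z)+(y*a)))))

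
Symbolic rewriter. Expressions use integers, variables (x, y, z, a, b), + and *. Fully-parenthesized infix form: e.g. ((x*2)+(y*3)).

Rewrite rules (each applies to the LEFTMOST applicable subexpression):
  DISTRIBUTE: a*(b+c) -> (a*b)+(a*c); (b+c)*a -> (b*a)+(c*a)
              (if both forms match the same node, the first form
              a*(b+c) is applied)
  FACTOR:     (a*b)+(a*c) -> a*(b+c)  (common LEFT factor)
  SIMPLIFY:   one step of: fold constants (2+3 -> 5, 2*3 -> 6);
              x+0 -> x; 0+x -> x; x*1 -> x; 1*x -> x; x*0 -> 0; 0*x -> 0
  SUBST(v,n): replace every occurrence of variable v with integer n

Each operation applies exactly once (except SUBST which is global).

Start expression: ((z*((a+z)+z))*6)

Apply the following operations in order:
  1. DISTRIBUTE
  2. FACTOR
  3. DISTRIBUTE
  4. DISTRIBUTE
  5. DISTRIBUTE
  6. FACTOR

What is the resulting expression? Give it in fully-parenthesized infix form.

Answer: (((z*(a+z))*6)+((z*z)*6))

Derivation:
Start: ((z*((a+z)+z))*6)
Apply DISTRIBUTE at L (target: (z*((a+z)+z))): ((z*((a+z)+z))*6) -> (((z*(a+z))+(z*z))*6)
Apply FACTOR at L (target: ((z*(a+z))+(z*z))): (((z*(a+z))+(z*z))*6) -> ((z*((a+z)+z))*6)
Apply DISTRIBUTE at L (target: (z*((a+z)+z))): ((z*((a+z)+z))*6) -> (((z*(a+z))+(z*z))*6)
Apply DISTRIBUTE at root (target: (((z*(a+z))+(z*z))*6)): (((z*(a+z))+(z*z))*6) -> (((z*(a+z))*6)+((z*z)*6))
Apply DISTRIBUTE at LL (target: (z*(a+z))): (((z*(a+z))*6)+((z*z)*6)) -> ((((z*a)+(z*z))*6)+((z*z)*6))
Apply FACTOR at LL (target: ((z*a)+(z*z))): ((((z*a)+(z*z))*6)+((z*z)*6)) -> (((z*(a+z))*6)+((z*z)*6))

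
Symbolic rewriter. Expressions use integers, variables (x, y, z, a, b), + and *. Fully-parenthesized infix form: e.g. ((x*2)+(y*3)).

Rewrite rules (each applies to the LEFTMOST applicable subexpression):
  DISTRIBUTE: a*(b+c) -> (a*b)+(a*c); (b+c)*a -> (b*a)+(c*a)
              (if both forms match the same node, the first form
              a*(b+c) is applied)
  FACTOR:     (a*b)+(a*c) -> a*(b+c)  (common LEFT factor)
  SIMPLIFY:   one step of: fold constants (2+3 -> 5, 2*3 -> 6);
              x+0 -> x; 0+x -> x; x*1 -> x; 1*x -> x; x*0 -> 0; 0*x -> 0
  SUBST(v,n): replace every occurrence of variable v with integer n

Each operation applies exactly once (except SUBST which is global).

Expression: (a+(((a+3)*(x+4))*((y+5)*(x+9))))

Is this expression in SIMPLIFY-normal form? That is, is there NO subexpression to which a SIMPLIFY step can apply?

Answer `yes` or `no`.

Answer: yes

Derivation:
Expression: (a+(((a+3)*(x+4))*((y+5)*(x+9))))
Scanning for simplifiable subexpressions (pre-order)...
  at root: (a+(((a+3)*(x+4))*((y+5)*(x+9)))) (not simplifiable)
  at R: (((a+3)*(x+4))*((y+5)*(x+9))) (not simplifiable)
  at RL: ((a+3)*(x+4)) (not simplifiable)
  at RLL: (a+3) (not simplifiable)
  at RLR: (x+4) (not simplifiable)
  at RR: ((y+5)*(x+9)) (not simplifiable)
  at RRL: (y+5) (not simplifiable)
  at RRR: (x+9) (not simplifiable)
Result: no simplifiable subexpression found -> normal form.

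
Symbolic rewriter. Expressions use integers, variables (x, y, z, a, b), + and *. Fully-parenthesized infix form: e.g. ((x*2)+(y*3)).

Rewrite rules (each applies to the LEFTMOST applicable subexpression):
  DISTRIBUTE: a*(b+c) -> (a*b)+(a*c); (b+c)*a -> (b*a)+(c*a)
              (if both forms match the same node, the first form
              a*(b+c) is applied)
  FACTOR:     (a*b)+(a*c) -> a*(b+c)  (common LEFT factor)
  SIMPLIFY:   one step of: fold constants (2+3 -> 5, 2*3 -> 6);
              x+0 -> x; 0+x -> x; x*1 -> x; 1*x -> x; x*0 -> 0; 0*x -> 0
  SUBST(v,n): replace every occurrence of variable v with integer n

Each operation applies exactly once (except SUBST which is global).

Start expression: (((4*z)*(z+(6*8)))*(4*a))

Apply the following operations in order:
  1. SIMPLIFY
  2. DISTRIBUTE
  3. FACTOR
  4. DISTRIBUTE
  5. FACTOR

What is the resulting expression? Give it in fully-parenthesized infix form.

Answer: (((4*z)*(z+48))*(4*a))

Derivation:
Start: (((4*z)*(z+(6*8)))*(4*a))
Apply SIMPLIFY at LRR (target: (6*8)): (((4*z)*(z+(6*8)))*(4*a)) -> (((4*z)*(z+48))*(4*a))
Apply DISTRIBUTE at L (target: ((4*z)*(z+48))): (((4*z)*(z+48))*(4*a)) -> ((((4*z)*z)+((4*z)*48))*(4*a))
Apply FACTOR at L (target: (((4*z)*z)+((4*z)*48))): ((((4*z)*z)+((4*z)*48))*(4*a)) -> (((4*z)*(z+48))*(4*a))
Apply DISTRIBUTE at L (target: ((4*z)*(z+48))): (((4*z)*(z+48))*(4*a)) -> ((((4*z)*z)+((4*z)*48))*(4*a))
Apply FACTOR at L (target: (((4*z)*z)+((4*z)*48))): ((((4*z)*z)+((4*z)*48))*(4*a)) -> (((4*z)*(z+48))*(4*a))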